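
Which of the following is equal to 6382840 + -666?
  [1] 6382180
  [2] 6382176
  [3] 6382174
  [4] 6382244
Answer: 3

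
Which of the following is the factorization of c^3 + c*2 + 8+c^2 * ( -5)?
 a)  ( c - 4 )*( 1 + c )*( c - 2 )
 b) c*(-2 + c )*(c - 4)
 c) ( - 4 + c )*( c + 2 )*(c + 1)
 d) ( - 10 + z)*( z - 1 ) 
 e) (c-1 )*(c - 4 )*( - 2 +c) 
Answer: a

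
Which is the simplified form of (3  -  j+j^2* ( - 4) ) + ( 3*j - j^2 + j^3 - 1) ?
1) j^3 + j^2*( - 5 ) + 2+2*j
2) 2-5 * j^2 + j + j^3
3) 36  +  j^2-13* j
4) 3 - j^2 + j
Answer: 1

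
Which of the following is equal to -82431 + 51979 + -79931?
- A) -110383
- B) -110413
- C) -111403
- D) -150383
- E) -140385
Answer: A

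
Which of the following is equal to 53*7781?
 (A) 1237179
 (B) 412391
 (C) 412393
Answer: C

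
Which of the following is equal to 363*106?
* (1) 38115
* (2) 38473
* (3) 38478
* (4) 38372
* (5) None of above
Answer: 3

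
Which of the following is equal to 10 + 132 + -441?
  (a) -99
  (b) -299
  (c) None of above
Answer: b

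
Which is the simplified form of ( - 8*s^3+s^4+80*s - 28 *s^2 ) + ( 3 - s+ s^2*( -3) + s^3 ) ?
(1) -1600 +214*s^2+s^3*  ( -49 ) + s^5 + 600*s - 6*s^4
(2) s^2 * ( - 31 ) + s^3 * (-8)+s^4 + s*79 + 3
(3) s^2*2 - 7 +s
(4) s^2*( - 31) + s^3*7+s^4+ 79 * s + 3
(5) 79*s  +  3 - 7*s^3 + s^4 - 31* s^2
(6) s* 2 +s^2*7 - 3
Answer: 5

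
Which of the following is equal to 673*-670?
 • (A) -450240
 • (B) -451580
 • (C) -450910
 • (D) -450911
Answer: C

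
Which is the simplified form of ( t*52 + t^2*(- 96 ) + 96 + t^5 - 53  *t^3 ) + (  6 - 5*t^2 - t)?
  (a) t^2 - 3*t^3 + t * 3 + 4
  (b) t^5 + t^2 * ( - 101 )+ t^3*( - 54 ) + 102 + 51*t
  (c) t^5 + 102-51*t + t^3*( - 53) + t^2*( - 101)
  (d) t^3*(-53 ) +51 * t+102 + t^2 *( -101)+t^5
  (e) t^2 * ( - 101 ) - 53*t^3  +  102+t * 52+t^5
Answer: d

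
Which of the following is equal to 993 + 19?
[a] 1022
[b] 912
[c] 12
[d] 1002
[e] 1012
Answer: e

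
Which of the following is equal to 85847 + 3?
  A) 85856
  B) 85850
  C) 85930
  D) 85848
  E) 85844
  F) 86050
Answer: B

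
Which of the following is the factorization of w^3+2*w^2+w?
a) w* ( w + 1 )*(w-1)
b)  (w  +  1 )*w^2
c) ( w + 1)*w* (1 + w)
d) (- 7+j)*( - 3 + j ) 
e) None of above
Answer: c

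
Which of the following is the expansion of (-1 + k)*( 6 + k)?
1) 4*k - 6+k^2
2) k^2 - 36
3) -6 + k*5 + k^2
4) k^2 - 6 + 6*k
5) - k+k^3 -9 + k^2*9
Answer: 3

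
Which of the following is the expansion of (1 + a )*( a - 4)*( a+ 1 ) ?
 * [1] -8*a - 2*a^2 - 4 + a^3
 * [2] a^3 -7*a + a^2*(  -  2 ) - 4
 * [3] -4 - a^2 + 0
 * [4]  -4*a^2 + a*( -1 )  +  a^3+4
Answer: 2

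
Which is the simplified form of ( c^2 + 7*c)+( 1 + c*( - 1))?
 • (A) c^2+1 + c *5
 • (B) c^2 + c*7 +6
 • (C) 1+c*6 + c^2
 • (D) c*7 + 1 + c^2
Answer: C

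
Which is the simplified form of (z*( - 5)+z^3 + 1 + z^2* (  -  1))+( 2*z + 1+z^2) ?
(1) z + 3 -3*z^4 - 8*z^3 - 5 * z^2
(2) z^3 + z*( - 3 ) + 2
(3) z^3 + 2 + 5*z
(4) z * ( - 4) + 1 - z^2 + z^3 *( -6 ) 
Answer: 2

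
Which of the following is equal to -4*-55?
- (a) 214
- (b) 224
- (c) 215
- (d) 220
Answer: d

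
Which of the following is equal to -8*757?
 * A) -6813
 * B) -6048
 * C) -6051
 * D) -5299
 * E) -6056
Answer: E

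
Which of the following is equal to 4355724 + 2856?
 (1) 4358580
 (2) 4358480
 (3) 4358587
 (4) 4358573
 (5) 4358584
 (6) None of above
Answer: 1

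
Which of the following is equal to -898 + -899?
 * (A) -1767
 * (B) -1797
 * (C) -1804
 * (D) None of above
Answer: B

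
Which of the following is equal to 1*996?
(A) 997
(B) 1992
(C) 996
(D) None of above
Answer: C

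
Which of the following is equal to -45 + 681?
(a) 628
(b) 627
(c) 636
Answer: c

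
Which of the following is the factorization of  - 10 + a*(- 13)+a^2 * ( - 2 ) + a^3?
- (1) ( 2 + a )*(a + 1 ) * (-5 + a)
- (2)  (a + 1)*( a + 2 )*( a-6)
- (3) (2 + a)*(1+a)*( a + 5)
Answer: 1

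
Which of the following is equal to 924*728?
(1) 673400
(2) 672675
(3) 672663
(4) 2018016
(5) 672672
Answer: 5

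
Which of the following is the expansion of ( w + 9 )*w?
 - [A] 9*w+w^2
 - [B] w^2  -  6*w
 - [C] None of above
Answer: A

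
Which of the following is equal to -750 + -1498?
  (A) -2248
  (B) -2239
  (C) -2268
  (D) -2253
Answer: A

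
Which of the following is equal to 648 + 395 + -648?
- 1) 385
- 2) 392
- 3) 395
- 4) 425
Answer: 3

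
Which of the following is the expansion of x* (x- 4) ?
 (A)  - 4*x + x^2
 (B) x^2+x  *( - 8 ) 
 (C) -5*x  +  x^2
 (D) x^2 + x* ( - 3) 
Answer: A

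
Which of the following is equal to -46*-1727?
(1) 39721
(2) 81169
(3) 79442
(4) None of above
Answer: 3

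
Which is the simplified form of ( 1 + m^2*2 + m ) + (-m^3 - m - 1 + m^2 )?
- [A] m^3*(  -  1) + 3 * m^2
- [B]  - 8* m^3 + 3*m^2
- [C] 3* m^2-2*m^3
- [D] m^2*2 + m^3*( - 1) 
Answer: A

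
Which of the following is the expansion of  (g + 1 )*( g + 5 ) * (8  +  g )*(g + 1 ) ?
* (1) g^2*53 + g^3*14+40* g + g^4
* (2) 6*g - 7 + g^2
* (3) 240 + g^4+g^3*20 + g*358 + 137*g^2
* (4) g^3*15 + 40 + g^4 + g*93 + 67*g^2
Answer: 4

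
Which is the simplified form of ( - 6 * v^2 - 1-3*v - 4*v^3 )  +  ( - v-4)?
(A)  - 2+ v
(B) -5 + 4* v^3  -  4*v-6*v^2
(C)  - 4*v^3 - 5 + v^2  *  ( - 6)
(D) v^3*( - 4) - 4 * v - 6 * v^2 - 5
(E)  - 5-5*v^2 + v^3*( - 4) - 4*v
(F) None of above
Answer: D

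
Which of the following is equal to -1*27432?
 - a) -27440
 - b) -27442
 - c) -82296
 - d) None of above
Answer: d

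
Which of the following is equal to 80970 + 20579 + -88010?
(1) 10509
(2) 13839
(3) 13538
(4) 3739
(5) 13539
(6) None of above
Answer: 5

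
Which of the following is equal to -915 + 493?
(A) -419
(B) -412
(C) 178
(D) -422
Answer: D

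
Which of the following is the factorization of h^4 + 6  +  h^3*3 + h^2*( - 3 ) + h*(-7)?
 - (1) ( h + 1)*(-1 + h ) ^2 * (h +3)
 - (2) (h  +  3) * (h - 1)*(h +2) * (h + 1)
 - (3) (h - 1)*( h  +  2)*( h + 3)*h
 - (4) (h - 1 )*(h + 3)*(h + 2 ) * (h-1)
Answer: 4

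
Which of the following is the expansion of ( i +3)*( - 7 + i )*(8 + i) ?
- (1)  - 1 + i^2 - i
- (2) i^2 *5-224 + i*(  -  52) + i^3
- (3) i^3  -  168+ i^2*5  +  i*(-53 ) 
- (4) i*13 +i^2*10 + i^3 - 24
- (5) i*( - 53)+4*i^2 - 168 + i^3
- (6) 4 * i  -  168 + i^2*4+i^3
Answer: 5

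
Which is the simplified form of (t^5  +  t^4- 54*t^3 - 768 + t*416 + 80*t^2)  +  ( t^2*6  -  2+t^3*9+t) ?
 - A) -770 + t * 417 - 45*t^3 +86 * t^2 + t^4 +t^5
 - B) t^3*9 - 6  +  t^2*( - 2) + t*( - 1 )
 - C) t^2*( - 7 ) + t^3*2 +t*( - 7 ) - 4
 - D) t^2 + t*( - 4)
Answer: A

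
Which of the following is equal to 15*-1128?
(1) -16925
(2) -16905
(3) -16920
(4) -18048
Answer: 3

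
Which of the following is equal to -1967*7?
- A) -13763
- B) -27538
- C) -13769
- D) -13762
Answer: C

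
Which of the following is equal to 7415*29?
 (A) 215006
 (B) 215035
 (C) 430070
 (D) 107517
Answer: B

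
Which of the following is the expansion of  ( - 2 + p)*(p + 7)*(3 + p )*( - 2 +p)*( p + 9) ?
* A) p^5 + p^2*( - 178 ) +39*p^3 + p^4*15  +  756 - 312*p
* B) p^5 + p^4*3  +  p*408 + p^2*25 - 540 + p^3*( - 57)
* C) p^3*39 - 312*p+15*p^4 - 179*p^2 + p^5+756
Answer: C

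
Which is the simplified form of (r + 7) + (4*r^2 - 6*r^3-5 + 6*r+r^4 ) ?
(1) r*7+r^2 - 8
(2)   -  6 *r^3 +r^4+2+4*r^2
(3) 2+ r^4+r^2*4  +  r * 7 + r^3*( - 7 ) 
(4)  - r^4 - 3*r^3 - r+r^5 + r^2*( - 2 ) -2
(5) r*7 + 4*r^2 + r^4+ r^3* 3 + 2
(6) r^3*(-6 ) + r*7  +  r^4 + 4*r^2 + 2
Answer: 6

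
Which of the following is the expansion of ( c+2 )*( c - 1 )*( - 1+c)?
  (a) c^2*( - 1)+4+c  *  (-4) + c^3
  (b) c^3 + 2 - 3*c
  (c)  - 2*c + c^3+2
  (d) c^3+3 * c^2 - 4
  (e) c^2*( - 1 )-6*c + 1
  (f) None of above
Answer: b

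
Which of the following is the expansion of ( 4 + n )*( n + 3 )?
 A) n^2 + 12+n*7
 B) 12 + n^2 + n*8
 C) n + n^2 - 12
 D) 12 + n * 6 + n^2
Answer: A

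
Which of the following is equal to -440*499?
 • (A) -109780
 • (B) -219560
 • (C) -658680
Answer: B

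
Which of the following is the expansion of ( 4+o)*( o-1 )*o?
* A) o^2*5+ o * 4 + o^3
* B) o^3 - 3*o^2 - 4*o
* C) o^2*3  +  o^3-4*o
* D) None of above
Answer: C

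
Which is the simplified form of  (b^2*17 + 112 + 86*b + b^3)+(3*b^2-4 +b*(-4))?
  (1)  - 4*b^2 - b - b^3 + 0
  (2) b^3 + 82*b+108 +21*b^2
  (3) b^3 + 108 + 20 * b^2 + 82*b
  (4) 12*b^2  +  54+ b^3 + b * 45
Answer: 3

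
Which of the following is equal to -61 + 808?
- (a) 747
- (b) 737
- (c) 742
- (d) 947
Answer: a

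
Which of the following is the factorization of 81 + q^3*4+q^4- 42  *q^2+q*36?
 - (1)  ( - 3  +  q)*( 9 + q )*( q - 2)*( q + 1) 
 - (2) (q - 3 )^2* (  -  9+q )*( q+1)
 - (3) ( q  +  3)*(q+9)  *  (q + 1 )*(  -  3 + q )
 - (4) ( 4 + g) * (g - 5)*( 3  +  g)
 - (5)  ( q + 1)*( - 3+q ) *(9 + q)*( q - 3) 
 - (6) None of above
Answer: 5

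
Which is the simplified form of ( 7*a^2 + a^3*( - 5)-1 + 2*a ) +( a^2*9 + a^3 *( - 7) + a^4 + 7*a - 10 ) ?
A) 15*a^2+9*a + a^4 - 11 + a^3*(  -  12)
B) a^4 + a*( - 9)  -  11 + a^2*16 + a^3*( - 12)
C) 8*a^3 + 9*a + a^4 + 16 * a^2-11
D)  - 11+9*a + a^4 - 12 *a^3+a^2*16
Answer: D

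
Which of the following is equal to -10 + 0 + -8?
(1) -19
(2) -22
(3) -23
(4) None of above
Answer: 4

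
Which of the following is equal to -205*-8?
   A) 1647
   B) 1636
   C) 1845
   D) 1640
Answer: D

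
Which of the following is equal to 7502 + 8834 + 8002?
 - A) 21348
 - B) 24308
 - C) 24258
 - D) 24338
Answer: D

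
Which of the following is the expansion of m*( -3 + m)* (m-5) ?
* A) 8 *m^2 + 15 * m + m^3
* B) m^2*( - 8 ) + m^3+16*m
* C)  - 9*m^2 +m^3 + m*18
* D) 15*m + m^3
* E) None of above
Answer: E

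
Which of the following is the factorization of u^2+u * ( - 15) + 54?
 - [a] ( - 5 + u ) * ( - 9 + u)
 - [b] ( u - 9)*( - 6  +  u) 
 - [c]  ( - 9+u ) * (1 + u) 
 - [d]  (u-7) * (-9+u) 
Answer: b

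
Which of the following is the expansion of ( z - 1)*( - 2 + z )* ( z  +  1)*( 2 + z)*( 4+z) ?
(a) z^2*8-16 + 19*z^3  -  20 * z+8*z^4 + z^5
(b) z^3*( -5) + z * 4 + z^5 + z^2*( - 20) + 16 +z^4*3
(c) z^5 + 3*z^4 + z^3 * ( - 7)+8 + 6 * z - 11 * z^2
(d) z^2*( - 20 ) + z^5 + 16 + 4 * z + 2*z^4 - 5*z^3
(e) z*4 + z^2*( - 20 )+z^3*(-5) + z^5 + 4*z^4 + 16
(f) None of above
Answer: e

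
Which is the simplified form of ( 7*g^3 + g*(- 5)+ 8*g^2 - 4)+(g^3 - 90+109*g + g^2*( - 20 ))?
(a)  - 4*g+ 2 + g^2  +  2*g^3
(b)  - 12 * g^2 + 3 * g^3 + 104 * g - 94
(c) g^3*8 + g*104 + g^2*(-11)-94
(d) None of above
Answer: d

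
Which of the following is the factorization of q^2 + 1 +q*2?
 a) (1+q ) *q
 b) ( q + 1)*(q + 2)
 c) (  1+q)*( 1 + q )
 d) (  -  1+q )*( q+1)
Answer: c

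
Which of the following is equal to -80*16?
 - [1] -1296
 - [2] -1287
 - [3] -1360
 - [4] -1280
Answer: 4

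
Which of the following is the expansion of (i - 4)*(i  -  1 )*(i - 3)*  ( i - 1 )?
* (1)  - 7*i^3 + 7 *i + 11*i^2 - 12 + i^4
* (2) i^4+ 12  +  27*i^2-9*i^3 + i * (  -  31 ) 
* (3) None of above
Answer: 2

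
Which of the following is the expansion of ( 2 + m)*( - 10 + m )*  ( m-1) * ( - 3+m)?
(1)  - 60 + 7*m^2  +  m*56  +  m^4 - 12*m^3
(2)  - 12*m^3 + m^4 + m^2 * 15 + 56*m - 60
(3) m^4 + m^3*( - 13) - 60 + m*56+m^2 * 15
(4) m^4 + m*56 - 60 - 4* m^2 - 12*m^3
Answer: 2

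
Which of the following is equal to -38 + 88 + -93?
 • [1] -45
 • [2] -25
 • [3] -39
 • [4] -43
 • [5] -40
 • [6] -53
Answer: 4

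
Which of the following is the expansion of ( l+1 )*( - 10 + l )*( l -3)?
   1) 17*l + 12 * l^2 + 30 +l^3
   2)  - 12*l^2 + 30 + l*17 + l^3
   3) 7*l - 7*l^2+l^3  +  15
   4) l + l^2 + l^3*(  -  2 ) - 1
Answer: 2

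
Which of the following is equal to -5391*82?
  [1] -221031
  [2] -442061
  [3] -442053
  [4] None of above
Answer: 4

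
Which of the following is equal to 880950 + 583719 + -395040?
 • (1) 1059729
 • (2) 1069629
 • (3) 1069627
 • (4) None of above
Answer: 2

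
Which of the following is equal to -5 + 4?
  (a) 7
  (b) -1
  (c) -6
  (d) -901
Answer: b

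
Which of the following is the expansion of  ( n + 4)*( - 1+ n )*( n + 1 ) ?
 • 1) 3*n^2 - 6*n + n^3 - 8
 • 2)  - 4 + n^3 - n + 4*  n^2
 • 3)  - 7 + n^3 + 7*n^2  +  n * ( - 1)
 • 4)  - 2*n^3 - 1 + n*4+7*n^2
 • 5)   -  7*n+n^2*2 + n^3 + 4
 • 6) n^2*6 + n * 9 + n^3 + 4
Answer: 2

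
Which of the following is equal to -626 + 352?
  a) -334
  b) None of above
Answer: b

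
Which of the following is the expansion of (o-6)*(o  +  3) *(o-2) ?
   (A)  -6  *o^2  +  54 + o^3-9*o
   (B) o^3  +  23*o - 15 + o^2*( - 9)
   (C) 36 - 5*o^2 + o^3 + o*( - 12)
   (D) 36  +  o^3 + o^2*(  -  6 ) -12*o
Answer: C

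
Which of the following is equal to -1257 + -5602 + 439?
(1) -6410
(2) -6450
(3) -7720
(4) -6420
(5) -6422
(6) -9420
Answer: 4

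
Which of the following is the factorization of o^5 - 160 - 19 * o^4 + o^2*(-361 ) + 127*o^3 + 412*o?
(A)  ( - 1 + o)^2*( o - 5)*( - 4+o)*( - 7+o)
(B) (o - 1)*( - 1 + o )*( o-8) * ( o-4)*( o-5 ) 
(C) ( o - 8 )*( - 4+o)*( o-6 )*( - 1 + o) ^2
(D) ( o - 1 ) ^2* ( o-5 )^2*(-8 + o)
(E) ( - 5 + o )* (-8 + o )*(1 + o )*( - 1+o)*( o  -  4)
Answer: B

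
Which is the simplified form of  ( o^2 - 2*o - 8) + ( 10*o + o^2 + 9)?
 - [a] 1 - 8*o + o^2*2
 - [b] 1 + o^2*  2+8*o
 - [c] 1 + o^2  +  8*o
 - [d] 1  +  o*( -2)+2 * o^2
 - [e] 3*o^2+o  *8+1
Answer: b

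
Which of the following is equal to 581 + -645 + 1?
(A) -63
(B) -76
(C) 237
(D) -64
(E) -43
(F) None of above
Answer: A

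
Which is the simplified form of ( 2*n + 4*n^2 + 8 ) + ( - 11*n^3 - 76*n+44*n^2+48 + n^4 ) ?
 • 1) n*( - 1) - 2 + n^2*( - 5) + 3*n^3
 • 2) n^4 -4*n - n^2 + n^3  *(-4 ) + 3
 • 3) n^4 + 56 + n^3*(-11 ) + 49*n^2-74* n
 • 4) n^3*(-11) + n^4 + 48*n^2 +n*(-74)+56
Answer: 4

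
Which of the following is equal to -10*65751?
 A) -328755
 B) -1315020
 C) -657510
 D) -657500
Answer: C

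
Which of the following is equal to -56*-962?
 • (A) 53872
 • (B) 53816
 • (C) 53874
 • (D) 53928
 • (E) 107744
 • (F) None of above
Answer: A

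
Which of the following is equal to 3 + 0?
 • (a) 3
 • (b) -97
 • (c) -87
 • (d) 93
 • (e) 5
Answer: a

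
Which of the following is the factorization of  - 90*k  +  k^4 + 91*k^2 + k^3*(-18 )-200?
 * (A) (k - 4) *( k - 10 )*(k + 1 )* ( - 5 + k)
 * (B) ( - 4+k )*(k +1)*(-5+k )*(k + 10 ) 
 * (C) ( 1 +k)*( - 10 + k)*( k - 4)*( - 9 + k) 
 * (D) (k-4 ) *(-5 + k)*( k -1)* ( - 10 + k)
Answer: A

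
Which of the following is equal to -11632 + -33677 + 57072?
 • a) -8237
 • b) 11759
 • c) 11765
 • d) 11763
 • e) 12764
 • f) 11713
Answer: d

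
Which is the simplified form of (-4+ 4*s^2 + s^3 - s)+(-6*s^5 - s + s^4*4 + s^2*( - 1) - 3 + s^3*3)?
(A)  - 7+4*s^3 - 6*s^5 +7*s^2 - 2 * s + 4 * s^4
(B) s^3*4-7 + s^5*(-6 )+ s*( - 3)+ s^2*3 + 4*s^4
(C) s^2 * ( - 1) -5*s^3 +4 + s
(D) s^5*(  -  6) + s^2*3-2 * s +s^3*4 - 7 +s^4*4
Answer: D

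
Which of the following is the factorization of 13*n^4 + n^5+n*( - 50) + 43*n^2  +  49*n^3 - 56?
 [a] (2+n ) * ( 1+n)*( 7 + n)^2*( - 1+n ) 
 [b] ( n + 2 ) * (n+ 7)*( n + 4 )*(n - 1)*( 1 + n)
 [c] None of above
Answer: b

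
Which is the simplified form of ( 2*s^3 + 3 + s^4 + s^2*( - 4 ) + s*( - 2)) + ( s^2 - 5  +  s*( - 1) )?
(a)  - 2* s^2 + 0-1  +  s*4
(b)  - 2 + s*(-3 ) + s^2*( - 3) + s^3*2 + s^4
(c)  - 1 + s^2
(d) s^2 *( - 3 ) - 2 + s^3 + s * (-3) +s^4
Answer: b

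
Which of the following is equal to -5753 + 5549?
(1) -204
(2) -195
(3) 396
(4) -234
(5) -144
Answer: 1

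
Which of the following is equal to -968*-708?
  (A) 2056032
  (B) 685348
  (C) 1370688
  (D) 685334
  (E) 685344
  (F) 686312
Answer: E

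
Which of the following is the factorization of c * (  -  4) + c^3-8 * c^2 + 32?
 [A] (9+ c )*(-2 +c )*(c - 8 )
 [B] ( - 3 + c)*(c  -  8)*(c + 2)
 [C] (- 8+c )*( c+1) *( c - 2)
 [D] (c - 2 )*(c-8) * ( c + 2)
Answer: D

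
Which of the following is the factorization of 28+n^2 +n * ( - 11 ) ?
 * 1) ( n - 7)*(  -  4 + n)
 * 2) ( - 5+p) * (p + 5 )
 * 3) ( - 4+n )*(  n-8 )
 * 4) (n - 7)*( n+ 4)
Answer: 1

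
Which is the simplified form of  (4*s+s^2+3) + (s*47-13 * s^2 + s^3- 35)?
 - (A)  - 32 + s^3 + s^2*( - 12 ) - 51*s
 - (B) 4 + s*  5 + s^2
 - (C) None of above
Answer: C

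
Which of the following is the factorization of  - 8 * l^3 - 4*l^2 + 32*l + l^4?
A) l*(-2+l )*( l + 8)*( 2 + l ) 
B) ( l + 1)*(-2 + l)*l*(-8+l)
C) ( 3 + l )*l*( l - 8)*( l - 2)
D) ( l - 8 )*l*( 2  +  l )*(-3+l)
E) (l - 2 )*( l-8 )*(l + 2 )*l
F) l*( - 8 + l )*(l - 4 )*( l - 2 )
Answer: E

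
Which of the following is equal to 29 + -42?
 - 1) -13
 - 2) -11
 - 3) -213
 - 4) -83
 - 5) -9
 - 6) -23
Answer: 1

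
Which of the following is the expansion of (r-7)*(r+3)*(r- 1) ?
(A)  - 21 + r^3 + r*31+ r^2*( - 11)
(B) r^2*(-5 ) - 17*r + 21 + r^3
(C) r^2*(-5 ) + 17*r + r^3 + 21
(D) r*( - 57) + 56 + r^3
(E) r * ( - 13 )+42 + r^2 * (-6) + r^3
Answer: B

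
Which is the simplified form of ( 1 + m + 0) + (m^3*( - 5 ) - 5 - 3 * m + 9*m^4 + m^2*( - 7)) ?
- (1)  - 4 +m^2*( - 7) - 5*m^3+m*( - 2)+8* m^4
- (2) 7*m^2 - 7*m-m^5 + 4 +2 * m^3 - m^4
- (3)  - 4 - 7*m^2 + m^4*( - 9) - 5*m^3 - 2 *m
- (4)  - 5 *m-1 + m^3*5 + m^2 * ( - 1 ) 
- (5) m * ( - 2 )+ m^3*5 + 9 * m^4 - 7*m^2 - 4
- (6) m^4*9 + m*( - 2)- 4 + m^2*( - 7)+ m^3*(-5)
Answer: 6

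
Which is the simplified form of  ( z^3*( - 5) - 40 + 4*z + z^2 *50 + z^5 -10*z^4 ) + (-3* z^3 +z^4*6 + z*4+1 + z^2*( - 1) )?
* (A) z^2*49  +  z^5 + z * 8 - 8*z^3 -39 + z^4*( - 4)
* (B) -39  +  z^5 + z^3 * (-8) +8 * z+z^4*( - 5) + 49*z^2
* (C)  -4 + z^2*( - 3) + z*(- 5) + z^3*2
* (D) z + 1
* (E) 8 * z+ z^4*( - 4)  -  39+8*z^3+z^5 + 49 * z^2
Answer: A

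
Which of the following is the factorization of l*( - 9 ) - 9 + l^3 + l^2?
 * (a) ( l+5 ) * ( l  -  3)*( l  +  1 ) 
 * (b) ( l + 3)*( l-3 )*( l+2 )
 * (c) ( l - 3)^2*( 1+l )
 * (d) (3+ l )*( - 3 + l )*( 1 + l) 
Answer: d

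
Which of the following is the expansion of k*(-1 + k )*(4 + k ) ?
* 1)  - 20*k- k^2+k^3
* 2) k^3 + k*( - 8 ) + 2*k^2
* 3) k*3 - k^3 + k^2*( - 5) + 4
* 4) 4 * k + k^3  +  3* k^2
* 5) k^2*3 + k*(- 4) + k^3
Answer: 5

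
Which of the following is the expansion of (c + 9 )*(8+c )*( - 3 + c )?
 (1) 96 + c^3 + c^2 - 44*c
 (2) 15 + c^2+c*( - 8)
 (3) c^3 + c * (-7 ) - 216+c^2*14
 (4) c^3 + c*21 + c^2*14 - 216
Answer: 4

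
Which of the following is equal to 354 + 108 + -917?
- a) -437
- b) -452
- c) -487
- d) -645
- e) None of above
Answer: e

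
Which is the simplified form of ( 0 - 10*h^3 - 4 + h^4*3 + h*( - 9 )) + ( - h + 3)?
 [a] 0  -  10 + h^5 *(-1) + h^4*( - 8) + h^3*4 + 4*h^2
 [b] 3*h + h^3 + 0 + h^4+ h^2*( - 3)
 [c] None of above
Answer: c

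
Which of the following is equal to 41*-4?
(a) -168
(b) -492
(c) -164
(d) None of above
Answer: c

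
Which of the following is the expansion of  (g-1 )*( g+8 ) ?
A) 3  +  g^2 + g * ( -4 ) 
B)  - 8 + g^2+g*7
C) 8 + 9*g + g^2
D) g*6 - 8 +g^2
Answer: B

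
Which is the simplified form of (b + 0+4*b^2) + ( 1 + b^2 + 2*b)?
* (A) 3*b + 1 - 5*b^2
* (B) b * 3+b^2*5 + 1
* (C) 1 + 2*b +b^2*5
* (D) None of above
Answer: B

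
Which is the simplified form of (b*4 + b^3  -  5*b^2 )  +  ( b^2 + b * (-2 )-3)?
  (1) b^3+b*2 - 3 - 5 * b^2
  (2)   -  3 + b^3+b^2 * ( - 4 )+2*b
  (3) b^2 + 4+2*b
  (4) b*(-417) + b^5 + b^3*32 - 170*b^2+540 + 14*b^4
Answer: 2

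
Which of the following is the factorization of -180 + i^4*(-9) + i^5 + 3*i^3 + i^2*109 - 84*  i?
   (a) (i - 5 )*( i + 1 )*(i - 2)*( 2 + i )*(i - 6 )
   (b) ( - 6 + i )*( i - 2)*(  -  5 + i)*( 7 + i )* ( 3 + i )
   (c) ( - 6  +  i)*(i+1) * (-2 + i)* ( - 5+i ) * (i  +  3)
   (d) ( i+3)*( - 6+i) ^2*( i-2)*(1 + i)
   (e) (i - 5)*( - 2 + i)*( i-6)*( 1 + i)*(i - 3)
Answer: c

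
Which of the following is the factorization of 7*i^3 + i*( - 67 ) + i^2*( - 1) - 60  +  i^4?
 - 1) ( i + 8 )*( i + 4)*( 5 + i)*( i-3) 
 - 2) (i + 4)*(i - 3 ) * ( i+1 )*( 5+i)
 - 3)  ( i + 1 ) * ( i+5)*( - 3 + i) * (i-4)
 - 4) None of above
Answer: 2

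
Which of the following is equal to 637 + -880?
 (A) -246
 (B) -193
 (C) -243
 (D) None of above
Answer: C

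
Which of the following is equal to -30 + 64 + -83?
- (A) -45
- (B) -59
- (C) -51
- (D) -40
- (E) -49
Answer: E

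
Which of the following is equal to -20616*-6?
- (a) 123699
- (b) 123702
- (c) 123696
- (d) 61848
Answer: c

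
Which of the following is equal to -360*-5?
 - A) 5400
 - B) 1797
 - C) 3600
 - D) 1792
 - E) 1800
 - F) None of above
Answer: E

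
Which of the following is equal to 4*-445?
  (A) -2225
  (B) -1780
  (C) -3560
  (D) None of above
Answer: B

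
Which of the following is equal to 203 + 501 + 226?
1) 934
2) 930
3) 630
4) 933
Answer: 2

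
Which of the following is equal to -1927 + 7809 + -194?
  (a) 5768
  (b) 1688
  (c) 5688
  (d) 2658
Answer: c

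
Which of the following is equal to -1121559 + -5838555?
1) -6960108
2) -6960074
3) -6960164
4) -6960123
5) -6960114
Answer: 5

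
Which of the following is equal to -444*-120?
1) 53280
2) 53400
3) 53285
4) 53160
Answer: 1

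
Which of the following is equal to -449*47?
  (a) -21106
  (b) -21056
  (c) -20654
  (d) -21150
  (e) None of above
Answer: e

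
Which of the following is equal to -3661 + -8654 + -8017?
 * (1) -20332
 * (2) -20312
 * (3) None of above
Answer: 1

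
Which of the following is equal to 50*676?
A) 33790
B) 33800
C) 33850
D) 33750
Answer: B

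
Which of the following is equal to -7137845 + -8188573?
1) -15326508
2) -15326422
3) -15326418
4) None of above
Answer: 3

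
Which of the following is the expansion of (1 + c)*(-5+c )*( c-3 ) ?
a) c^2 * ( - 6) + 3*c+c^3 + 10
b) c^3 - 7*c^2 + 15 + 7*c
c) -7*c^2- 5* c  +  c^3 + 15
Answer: b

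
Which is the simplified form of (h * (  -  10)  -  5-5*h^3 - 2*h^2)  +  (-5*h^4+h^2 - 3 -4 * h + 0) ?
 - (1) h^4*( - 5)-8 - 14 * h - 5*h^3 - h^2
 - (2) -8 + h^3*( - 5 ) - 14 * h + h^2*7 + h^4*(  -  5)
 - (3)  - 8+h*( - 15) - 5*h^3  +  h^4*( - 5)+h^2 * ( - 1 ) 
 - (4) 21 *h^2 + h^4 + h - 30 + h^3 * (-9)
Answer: 1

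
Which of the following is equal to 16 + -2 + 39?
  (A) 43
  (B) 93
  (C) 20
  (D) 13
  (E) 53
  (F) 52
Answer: E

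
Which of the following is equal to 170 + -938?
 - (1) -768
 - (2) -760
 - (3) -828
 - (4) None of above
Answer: 1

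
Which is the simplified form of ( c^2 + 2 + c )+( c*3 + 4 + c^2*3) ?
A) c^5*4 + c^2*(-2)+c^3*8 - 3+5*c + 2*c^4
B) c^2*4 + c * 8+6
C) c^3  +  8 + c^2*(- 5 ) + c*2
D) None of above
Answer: D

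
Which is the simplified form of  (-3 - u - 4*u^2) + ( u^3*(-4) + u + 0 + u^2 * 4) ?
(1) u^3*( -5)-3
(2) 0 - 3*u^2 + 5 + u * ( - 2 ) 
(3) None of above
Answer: 3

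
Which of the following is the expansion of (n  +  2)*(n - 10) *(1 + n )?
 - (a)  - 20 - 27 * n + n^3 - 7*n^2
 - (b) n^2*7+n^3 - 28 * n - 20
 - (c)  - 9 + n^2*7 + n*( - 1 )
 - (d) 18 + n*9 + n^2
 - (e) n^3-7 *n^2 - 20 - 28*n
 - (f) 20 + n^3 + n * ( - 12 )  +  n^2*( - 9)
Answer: e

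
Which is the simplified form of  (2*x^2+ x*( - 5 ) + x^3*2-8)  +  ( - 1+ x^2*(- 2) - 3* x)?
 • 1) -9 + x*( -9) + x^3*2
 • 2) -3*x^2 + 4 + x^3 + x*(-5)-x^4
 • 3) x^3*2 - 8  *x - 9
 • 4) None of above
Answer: 3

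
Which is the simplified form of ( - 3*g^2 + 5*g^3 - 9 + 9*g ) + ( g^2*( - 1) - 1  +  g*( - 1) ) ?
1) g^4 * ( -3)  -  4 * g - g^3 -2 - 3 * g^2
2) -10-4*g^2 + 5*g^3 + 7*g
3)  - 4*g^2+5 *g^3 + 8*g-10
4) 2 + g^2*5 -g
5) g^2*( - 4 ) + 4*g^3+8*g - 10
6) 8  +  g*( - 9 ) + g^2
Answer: 3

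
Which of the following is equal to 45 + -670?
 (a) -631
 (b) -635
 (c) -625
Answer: c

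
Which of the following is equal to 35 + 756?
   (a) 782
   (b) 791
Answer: b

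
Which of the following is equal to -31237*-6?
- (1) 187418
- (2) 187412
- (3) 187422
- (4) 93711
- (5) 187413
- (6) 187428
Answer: 3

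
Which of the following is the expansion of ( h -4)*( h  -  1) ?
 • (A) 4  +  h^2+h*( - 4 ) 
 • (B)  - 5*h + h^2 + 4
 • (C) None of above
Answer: B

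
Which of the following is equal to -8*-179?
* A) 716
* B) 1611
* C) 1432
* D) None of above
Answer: C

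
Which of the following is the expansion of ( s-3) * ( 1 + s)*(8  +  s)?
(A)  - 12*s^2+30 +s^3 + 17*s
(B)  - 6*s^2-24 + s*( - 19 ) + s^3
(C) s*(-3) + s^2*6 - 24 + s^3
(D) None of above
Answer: D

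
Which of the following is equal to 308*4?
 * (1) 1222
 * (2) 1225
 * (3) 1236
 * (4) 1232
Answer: 4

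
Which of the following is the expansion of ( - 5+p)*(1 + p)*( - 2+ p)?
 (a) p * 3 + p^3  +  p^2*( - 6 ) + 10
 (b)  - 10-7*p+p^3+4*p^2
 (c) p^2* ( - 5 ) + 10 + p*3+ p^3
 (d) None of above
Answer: a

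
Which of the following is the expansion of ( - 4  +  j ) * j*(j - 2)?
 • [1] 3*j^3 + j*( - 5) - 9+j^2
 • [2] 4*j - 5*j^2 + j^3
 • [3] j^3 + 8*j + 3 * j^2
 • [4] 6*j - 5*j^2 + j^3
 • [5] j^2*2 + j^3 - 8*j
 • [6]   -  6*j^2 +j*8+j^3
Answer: 6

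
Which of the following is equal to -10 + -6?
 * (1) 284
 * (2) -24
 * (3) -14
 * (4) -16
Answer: 4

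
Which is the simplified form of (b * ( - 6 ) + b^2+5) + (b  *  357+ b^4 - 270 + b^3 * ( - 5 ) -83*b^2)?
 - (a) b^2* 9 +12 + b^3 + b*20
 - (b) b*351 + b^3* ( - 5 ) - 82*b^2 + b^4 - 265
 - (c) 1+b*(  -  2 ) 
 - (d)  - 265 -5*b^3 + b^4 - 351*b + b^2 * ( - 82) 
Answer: b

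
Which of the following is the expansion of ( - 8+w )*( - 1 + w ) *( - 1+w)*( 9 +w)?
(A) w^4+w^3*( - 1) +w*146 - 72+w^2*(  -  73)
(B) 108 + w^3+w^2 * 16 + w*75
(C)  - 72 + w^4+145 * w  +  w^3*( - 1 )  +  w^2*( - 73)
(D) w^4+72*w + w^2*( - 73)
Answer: C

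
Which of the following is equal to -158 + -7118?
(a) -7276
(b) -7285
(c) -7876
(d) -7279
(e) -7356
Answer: a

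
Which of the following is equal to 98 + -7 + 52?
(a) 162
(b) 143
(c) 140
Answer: b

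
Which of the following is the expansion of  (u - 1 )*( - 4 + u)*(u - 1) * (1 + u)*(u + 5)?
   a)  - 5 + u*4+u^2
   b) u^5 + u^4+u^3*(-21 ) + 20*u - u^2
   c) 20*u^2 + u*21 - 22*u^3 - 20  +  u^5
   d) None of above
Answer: c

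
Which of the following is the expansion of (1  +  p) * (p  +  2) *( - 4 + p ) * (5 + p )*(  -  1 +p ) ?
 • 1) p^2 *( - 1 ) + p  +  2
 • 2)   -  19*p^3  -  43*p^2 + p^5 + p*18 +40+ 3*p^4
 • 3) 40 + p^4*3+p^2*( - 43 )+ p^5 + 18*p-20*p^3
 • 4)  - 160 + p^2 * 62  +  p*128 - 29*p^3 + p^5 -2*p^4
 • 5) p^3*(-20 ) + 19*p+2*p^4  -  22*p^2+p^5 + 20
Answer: 2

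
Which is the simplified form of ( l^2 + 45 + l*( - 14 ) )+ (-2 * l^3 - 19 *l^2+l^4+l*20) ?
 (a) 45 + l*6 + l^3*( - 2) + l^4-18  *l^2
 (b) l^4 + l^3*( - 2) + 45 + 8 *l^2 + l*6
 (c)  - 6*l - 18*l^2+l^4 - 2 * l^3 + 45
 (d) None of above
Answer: a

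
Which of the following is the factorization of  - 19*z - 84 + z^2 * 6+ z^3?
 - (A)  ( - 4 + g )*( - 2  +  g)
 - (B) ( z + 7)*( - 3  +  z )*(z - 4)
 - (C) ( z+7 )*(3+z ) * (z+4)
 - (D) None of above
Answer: D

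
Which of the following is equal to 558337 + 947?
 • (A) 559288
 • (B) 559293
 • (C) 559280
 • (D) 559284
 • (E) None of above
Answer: D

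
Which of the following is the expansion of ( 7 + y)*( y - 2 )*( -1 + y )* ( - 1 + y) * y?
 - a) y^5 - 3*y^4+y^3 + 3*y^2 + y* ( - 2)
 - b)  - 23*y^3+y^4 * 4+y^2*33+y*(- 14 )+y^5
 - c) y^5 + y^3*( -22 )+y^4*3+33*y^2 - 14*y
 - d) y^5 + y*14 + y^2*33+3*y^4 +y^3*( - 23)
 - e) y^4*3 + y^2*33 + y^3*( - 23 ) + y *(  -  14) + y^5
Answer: e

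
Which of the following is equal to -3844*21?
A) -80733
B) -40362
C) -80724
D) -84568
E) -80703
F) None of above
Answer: C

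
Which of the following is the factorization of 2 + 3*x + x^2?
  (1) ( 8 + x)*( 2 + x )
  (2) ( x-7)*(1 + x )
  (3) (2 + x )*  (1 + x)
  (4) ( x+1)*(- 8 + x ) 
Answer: 3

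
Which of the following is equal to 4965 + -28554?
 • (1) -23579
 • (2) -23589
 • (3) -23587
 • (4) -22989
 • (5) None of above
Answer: 2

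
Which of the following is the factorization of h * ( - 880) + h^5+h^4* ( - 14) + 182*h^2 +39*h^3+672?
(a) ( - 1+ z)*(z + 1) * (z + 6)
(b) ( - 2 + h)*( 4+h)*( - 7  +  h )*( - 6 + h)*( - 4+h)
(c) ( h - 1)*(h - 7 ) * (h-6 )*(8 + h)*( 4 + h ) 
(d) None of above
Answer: d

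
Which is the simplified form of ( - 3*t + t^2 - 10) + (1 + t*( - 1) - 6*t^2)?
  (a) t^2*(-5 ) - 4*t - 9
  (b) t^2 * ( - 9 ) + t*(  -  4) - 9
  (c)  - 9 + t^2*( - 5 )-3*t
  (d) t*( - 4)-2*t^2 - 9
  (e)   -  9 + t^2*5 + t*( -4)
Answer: a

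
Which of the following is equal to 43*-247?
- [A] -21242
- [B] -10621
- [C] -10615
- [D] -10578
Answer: B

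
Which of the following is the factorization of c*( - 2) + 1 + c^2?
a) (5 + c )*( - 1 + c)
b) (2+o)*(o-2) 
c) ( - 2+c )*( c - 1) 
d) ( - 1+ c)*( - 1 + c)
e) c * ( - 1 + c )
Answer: d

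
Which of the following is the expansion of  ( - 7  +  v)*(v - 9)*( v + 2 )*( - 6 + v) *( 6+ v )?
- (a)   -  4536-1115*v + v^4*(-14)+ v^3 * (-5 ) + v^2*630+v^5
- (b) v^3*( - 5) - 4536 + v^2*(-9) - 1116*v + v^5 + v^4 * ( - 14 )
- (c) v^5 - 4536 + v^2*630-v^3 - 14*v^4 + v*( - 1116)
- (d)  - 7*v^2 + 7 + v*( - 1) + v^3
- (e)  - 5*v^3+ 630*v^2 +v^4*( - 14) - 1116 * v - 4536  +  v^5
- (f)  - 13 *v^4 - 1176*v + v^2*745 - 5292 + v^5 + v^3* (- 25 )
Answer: e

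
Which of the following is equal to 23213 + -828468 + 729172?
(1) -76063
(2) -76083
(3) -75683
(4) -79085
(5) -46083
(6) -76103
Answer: 2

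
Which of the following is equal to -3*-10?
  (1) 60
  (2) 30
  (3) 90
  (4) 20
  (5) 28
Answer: 2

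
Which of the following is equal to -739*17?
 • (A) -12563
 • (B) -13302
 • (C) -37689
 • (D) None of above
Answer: A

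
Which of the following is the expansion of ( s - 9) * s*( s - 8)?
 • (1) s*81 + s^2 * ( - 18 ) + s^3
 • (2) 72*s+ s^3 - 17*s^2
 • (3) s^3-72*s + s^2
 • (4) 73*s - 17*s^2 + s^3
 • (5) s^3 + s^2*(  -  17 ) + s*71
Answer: 2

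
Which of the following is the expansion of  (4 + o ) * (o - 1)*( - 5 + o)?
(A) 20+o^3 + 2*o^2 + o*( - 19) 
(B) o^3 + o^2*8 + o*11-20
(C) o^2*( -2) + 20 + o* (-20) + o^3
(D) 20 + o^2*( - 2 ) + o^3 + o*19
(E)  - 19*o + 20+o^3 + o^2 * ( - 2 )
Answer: E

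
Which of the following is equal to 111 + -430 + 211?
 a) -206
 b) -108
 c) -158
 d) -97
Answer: b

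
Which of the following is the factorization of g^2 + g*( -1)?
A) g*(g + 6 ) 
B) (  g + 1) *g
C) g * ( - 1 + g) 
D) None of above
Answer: C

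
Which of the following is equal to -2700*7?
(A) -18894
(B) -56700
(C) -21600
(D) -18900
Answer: D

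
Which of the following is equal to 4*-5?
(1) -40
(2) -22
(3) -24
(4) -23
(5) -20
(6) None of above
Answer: 5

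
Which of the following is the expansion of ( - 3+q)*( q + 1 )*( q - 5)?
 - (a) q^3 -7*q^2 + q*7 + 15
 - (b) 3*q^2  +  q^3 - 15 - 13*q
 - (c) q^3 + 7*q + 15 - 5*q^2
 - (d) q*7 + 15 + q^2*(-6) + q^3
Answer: a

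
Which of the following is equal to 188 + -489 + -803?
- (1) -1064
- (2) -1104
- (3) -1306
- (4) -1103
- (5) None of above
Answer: 2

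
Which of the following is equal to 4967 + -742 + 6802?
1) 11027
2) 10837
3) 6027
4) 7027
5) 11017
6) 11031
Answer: 1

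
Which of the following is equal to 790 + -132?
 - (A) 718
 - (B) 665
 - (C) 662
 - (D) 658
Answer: D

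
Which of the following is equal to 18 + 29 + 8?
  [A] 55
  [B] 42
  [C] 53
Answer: A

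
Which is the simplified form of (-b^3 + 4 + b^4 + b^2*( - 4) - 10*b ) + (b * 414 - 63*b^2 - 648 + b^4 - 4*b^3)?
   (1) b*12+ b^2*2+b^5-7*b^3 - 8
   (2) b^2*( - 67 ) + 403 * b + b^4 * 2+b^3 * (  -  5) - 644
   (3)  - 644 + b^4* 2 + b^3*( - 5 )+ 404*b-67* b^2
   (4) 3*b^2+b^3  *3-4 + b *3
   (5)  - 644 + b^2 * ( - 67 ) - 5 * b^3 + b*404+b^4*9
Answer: 3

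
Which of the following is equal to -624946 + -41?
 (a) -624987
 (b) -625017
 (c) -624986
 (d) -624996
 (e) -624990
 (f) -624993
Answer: a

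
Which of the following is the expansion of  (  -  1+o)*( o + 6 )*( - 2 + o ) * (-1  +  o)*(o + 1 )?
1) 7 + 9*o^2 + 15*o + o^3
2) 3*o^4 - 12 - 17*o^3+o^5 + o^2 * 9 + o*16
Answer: 2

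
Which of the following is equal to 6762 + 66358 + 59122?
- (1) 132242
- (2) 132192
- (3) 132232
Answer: 1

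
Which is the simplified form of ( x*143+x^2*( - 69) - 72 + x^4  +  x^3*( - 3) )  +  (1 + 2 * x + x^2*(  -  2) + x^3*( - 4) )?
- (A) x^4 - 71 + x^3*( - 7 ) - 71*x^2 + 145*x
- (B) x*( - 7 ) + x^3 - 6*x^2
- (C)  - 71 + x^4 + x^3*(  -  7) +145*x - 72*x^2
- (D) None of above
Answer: A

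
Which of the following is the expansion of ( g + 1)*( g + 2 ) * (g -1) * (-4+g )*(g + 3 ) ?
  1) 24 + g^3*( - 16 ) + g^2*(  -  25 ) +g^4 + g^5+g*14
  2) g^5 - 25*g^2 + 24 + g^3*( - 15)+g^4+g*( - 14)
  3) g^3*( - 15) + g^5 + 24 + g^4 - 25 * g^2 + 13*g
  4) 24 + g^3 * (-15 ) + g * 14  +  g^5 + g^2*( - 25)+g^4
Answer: 4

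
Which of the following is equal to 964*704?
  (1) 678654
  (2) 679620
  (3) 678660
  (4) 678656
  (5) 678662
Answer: 4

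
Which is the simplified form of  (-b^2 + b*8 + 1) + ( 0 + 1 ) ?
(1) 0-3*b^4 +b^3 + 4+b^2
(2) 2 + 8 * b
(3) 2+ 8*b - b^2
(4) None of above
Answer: 3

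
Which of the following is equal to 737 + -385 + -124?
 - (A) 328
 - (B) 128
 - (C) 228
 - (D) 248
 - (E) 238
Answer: C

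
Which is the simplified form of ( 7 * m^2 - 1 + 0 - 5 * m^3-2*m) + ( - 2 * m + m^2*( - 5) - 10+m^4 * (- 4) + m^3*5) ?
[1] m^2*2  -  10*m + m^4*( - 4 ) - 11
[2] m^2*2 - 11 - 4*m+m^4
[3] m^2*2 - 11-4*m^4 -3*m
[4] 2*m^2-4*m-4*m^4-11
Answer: 4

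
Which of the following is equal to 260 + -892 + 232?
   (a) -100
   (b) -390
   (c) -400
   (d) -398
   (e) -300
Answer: c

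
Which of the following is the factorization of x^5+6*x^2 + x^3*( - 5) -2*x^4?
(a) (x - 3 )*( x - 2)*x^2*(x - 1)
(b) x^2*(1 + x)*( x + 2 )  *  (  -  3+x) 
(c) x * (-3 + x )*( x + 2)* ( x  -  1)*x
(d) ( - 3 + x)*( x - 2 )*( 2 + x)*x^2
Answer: c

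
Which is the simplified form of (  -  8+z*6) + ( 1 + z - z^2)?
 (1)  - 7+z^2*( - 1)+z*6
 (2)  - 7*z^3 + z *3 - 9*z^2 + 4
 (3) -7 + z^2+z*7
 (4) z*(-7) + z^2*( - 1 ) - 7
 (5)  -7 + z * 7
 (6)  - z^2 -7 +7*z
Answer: 6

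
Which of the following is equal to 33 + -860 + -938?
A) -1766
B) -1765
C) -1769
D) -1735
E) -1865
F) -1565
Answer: B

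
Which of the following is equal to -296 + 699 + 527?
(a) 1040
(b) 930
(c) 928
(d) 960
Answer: b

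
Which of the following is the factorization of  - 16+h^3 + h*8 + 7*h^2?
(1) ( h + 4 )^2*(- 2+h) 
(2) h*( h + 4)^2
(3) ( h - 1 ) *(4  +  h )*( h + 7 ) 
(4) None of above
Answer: 4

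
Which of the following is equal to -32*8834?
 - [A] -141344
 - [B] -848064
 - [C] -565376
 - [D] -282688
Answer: D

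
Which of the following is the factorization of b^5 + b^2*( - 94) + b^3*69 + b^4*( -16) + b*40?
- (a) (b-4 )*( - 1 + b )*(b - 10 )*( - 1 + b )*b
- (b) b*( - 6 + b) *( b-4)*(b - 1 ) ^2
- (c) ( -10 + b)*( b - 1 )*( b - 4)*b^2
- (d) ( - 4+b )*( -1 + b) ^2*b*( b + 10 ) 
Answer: a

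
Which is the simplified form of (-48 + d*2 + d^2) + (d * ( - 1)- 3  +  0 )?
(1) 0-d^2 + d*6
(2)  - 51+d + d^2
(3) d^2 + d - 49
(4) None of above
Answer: 2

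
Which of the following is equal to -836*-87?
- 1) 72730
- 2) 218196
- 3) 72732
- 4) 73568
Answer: 3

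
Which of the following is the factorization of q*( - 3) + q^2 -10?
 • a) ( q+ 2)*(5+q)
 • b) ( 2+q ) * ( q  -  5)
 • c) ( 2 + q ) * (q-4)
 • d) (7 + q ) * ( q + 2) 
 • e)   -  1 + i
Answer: b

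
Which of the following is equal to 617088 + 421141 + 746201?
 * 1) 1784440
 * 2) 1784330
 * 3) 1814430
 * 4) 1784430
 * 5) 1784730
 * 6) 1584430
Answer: 4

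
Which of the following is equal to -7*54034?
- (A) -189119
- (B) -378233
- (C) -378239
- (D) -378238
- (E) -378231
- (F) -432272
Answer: D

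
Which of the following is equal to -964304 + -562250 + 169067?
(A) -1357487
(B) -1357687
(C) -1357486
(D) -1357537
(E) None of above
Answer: A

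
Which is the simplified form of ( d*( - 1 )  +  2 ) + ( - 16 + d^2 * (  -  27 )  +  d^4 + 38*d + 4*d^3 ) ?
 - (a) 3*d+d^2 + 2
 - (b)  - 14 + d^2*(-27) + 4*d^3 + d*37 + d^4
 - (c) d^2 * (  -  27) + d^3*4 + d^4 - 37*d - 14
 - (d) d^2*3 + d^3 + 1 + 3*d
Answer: b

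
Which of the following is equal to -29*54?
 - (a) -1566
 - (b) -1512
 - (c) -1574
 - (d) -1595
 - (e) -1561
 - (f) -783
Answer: a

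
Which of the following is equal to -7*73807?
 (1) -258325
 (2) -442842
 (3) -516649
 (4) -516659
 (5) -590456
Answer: 3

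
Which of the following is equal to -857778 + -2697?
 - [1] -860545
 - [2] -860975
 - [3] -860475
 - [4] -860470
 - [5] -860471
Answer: 3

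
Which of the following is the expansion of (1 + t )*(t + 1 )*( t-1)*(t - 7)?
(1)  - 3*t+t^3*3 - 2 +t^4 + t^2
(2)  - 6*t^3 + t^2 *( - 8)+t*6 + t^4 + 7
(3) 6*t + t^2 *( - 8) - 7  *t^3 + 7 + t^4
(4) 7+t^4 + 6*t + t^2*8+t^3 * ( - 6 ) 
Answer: 2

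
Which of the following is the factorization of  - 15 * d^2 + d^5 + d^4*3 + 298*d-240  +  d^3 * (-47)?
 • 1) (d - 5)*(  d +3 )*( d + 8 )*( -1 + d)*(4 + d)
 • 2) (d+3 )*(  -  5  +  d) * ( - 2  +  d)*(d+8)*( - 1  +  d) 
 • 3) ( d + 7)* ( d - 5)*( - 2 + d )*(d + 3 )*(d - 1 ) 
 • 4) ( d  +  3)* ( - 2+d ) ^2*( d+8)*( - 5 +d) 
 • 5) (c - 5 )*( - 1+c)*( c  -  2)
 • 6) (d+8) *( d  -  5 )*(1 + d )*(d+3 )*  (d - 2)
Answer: 2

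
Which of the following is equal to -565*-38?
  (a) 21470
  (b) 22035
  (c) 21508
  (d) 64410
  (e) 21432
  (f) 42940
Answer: a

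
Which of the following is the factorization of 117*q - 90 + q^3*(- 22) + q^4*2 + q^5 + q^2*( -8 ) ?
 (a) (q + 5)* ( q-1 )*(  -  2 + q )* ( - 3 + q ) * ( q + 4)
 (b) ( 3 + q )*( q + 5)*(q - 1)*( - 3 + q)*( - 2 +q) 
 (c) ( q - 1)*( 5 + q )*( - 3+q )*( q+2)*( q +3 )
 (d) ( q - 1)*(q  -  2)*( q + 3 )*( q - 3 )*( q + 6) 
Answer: b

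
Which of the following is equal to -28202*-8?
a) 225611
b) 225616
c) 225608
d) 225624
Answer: b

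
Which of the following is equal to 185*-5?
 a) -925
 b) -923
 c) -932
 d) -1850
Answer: a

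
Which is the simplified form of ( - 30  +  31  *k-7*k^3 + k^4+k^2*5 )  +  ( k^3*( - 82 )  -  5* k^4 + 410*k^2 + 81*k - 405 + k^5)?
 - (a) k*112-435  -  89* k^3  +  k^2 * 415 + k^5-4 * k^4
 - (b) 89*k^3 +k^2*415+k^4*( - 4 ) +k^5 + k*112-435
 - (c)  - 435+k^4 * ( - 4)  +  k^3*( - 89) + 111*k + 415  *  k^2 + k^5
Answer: a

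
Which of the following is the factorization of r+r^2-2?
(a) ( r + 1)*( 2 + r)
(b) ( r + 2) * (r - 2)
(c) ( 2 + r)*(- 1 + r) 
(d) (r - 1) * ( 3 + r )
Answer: c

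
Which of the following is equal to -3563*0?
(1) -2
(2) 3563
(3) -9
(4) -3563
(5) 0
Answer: 5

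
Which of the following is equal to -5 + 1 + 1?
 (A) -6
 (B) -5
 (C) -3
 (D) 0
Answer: C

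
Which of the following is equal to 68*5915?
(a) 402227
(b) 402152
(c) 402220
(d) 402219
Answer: c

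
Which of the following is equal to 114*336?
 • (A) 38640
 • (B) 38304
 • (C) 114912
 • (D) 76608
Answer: B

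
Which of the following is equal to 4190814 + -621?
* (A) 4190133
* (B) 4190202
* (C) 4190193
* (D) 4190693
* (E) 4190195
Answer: C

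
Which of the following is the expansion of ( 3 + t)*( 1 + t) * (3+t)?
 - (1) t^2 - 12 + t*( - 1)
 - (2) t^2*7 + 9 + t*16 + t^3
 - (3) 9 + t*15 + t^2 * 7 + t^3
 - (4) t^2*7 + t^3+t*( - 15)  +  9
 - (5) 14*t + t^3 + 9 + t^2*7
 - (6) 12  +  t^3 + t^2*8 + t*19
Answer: 3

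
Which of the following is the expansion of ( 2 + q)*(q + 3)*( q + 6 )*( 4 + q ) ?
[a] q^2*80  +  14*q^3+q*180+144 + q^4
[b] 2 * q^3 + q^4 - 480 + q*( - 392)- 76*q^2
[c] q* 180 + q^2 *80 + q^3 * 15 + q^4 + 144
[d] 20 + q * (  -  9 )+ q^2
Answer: c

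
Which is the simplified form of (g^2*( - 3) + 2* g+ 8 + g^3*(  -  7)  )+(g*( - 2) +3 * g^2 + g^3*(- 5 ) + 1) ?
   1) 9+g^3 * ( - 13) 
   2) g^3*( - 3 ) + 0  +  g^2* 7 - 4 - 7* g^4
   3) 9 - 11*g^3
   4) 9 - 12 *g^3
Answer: 4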